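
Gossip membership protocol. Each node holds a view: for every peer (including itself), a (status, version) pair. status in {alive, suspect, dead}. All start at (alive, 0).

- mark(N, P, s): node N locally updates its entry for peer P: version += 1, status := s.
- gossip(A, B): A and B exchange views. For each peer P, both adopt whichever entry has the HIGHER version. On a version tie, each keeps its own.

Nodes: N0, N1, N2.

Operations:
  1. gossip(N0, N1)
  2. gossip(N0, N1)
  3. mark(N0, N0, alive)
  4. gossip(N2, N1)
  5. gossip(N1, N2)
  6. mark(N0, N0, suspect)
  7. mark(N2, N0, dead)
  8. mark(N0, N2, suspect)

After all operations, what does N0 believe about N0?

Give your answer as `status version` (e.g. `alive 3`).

Op 1: gossip N0<->N1 -> N0.N0=(alive,v0) N0.N1=(alive,v0) N0.N2=(alive,v0) | N1.N0=(alive,v0) N1.N1=(alive,v0) N1.N2=(alive,v0)
Op 2: gossip N0<->N1 -> N0.N0=(alive,v0) N0.N1=(alive,v0) N0.N2=(alive,v0) | N1.N0=(alive,v0) N1.N1=(alive,v0) N1.N2=(alive,v0)
Op 3: N0 marks N0=alive -> (alive,v1)
Op 4: gossip N2<->N1 -> N2.N0=(alive,v0) N2.N1=(alive,v0) N2.N2=(alive,v0) | N1.N0=(alive,v0) N1.N1=(alive,v0) N1.N2=(alive,v0)
Op 5: gossip N1<->N2 -> N1.N0=(alive,v0) N1.N1=(alive,v0) N1.N2=(alive,v0) | N2.N0=(alive,v0) N2.N1=(alive,v0) N2.N2=(alive,v0)
Op 6: N0 marks N0=suspect -> (suspect,v2)
Op 7: N2 marks N0=dead -> (dead,v1)
Op 8: N0 marks N2=suspect -> (suspect,v1)

Answer: suspect 2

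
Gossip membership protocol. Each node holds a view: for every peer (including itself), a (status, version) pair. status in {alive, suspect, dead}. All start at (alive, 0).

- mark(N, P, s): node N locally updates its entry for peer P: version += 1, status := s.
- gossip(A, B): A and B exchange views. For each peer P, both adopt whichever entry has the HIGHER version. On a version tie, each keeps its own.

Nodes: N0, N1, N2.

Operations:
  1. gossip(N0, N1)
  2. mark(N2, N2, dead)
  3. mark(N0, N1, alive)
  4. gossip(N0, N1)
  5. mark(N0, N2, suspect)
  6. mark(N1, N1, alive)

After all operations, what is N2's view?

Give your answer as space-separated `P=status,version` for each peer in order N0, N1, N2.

Answer: N0=alive,0 N1=alive,0 N2=dead,1

Derivation:
Op 1: gossip N0<->N1 -> N0.N0=(alive,v0) N0.N1=(alive,v0) N0.N2=(alive,v0) | N1.N0=(alive,v0) N1.N1=(alive,v0) N1.N2=(alive,v0)
Op 2: N2 marks N2=dead -> (dead,v1)
Op 3: N0 marks N1=alive -> (alive,v1)
Op 4: gossip N0<->N1 -> N0.N0=(alive,v0) N0.N1=(alive,v1) N0.N2=(alive,v0) | N1.N0=(alive,v0) N1.N1=(alive,v1) N1.N2=(alive,v0)
Op 5: N0 marks N2=suspect -> (suspect,v1)
Op 6: N1 marks N1=alive -> (alive,v2)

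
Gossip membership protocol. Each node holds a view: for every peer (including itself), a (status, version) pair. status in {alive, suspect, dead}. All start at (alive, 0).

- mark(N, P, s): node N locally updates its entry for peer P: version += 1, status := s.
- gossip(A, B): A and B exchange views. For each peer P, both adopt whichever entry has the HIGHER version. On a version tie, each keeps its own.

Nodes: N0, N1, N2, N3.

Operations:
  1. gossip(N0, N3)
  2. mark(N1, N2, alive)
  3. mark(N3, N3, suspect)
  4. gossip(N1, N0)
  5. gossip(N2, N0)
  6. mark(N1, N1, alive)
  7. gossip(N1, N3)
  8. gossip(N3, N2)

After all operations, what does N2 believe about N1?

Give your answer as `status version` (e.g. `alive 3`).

Op 1: gossip N0<->N3 -> N0.N0=(alive,v0) N0.N1=(alive,v0) N0.N2=(alive,v0) N0.N3=(alive,v0) | N3.N0=(alive,v0) N3.N1=(alive,v0) N3.N2=(alive,v0) N3.N3=(alive,v0)
Op 2: N1 marks N2=alive -> (alive,v1)
Op 3: N3 marks N3=suspect -> (suspect,v1)
Op 4: gossip N1<->N0 -> N1.N0=(alive,v0) N1.N1=(alive,v0) N1.N2=(alive,v1) N1.N3=(alive,v0) | N0.N0=(alive,v0) N0.N1=(alive,v0) N0.N2=(alive,v1) N0.N3=(alive,v0)
Op 5: gossip N2<->N0 -> N2.N0=(alive,v0) N2.N1=(alive,v0) N2.N2=(alive,v1) N2.N3=(alive,v0) | N0.N0=(alive,v0) N0.N1=(alive,v0) N0.N2=(alive,v1) N0.N3=(alive,v0)
Op 6: N1 marks N1=alive -> (alive,v1)
Op 7: gossip N1<->N3 -> N1.N0=(alive,v0) N1.N1=(alive,v1) N1.N2=(alive,v1) N1.N3=(suspect,v1) | N3.N0=(alive,v0) N3.N1=(alive,v1) N3.N2=(alive,v1) N3.N3=(suspect,v1)
Op 8: gossip N3<->N2 -> N3.N0=(alive,v0) N3.N1=(alive,v1) N3.N2=(alive,v1) N3.N3=(suspect,v1) | N2.N0=(alive,v0) N2.N1=(alive,v1) N2.N2=(alive,v1) N2.N3=(suspect,v1)

Answer: alive 1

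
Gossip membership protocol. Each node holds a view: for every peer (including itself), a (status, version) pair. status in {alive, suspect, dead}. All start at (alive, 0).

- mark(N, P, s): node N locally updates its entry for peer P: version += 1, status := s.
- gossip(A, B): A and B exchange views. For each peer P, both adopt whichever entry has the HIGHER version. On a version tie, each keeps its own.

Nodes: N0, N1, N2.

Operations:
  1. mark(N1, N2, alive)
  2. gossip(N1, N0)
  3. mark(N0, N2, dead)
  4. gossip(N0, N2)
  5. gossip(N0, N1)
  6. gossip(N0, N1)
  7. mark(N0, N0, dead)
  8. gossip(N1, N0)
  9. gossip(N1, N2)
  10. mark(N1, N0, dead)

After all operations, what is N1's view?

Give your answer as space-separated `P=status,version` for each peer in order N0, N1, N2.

Answer: N0=dead,2 N1=alive,0 N2=dead,2

Derivation:
Op 1: N1 marks N2=alive -> (alive,v1)
Op 2: gossip N1<->N0 -> N1.N0=(alive,v0) N1.N1=(alive,v0) N1.N2=(alive,v1) | N0.N0=(alive,v0) N0.N1=(alive,v0) N0.N2=(alive,v1)
Op 3: N0 marks N2=dead -> (dead,v2)
Op 4: gossip N0<->N2 -> N0.N0=(alive,v0) N0.N1=(alive,v0) N0.N2=(dead,v2) | N2.N0=(alive,v0) N2.N1=(alive,v0) N2.N2=(dead,v2)
Op 5: gossip N0<->N1 -> N0.N0=(alive,v0) N0.N1=(alive,v0) N0.N2=(dead,v2) | N1.N0=(alive,v0) N1.N1=(alive,v0) N1.N2=(dead,v2)
Op 6: gossip N0<->N1 -> N0.N0=(alive,v0) N0.N1=(alive,v0) N0.N2=(dead,v2) | N1.N0=(alive,v0) N1.N1=(alive,v0) N1.N2=(dead,v2)
Op 7: N0 marks N0=dead -> (dead,v1)
Op 8: gossip N1<->N0 -> N1.N0=(dead,v1) N1.N1=(alive,v0) N1.N2=(dead,v2) | N0.N0=(dead,v1) N0.N1=(alive,v0) N0.N2=(dead,v2)
Op 9: gossip N1<->N2 -> N1.N0=(dead,v1) N1.N1=(alive,v0) N1.N2=(dead,v2) | N2.N0=(dead,v1) N2.N1=(alive,v0) N2.N2=(dead,v2)
Op 10: N1 marks N0=dead -> (dead,v2)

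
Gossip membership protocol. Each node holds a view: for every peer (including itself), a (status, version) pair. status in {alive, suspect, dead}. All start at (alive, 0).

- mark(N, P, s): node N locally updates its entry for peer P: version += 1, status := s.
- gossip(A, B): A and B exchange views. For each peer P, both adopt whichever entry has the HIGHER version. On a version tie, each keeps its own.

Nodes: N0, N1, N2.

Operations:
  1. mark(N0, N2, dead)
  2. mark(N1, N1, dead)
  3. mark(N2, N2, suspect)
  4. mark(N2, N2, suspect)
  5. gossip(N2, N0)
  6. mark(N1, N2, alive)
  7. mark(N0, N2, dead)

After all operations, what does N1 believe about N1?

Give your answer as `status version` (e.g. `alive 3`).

Op 1: N0 marks N2=dead -> (dead,v1)
Op 2: N1 marks N1=dead -> (dead,v1)
Op 3: N2 marks N2=suspect -> (suspect,v1)
Op 4: N2 marks N2=suspect -> (suspect,v2)
Op 5: gossip N2<->N0 -> N2.N0=(alive,v0) N2.N1=(alive,v0) N2.N2=(suspect,v2) | N0.N0=(alive,v0) N0.N1=(alive,v0) N0.N2=(suspect,v2)
Op 6: N1 marks N2=alive -> (alive,v1)
Op 7: N0 marks N2=dead -> (dead,v3)

Answer: dead 1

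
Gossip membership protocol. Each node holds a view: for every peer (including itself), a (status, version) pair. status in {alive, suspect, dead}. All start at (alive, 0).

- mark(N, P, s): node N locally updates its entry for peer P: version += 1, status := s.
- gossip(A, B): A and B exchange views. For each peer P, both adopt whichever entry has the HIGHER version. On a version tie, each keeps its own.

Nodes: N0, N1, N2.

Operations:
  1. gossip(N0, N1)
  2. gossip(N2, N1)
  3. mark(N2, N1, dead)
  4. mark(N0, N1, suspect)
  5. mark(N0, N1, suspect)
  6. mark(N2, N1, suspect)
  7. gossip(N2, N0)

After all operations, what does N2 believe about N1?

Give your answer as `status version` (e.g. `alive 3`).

Answer: suspect 2

Derivation:
Op 1: gossip N0<->N1 -> N0.N0=(alive,v0) N0.N1=(alive,v0) N0.N2=(alive,v0) | N1.N0=(alive,v0) N1.N1=(alive,v0) N1.N2=(alive,v0)
Op 2: gossip N2<->N1 -> N2.N0=(alive,v0) N2.N1=(alive,v0) N2.N2=(alive,v0) | N1.N0=(alive,v0) N1.N1=(alive,v0) N1.N2=(alive,v0)
Op 3: N2 marks N1=dead -> (dead,v1)
Op 4: N0 marks N1=suspect -> (suspect,v1)
Op 5: N0 marks N1=suspect -> (suspect,v2)
Op 6: N2 marks N1=suspect -> (suspect,v2)
Op 7: gossip N2<->N0 -> N2.N0=(alive,v0) N2.N1=(suspect,v2) N2.N2=(alive,v0) | N0.N0=(alive,v0) N0.N1=(suspect,v2) N0.N2=(alive,v0)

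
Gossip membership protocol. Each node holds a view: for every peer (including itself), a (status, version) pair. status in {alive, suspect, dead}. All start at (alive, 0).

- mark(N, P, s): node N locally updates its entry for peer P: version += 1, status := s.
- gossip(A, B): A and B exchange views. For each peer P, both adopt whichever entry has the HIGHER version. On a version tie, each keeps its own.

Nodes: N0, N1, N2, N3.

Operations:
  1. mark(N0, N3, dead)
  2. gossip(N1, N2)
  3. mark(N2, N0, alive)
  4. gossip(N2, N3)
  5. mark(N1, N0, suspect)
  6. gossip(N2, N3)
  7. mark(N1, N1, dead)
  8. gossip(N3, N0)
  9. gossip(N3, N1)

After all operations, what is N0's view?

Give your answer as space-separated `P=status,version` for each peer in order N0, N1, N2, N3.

Op 1: N0 marks N3=dead -> (dead,v1)
Op 2: gossip N1<->N2 -> N1.N0=(alive,v0) N1.N1=(alive,v0) N1.N2=(alive,v0) N1.N3=(alive,v0) | N2.N0=(alive,v0) N2.N1=(alive,v0) N2.N2=(alive,v0) N2.N3=(alive,v0)
Op 3: N2 marks N0=alive -> (alive,v1)
Op 4: gossip N2<->N3 -> N2.N0=(alive,v1) N2.N1=(alive,v0) N2.N2=(alive,v0) N2.N3=(alive,v0) | N3.N0=(alive,v1) N3.N1=(alive,v0) N3.N2=(alive,v0) N3.N3=(alive,v0)
Op 5: N1 marks N0=suspect -> (suspect,v1)
Op 6: gossip N2<->N3 -> N2.N0=(alive,v1) N2.N1=(alive,v0) N2.N2=(alive,v0) N2.N3=(alive,v0) | N3.N0=(alive,v1) N3.N1=(alive,v0) N3.N2=(alive,v0) N3.N3=(alive,v0)
Op 7: N1 marks N1=dead -> (dead,v1)
Op 8: gossip N3<->N0 -> N3.N0=(alive,v1) N3.N1=(alive,v0) N3.N2=(alive,v0) N3.N3=(dead,v1) | N0.N0=(alive,v1) N0.N1=(alive,v0) N0.N2=(alive,v0) N0.N3=(dead,v1)
Op 9: gossip N3<->N1 -> N3.N0=(alive,v1) N3.N1=(dead,v1) N3.N2=(alive,v0) N3.N3=(dead,v1) | N1.N0=(suspect,v1) N1.N1=(dead,v1) N1.N2=(alive,v0) N1.N3=(dead,v1)

Answer: N0=alive,1 N1=alive,0 N2=alive,0 N3=dead,1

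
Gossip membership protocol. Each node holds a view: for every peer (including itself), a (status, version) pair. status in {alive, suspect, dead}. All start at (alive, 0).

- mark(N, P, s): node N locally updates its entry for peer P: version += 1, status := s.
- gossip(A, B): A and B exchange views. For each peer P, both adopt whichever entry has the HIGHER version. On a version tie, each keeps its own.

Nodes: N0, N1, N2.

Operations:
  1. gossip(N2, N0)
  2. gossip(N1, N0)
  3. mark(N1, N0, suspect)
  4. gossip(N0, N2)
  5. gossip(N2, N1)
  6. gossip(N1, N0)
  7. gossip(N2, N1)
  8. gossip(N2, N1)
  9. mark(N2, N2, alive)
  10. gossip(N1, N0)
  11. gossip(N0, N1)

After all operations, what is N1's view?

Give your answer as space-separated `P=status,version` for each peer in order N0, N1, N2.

Answer: N0=suspect,1 N1=alive,0 N2=alive,0

Derivation:
Op 1: gossip N2<->N0 -> N2.N0=(alive,v0) N2.N1=(alive,v0) N2.N2=(alive,v0) | N0.N0=(alive,v0) N0.N1=(alive,v0) N0.N2=(alive,v0)
Op 2: gossip N1<->N0 -> N1.N0=(alive,v0) N1.N1=(alive,v0) N1.N2=(alive,v0) | N0.N0=(alive,v0) N0.N1=(alive,v0) N0.N2=(alive,v0)
Op 3: N1 marks N0=suspect -> (suspect,v1)
Op 4: gossip N0<->N2 -> N0.N0=(alive,v0) N0.N1=(alive,v0) N0.N2=(alive,v0) | N2.N0=(alive,v0) N2.N1=(alive,v0) N2.N2=(alive,v0)
Op 5: gossip N2<->N1 -> N2.N0=(suspect,v1) N2.N1=(alive,v0) N2.N2=(alive,v0) | N1.N0=(suspect,v1) N1.N1=(alive,v0) N1.N2=(alive,v0)
Op 6: gossip N1<->N0 -> N1.N0=(suspect,v1) N1.N1=(alive,v0) N1.N2=(alive,v0) | N0.N0=(suspect,v1) N0.N1=(alive,v0) N0.N2=(alive,v0)
Op 7: gossip N2<->N1 -> N2.N0=(suspect,v1) N2.N1=(alive,v0) N2.N2=(alive,v0) | N1.N0=(suspect,v1) N1.N1=(alive,v0) N1.N2=(alive,v0)
Op 8: gossip N2<->N1 -> N2.N0=(suspect,v1) N2.N1=(alive,v0) N2.N2=(alive,v0) | N1.N0=(suspect,v1) N1.N1=(alive,v0) N1.N2=(alive,v0)
Op 9: N2 marks N2=alive -> (alive,v1)
Op 10: gossip N1<->N0 -> N1.N0=(suspect,v1) N1.N1=(alive,v0) N1.N2=(alive,v0) | N0.N0=(suspect,v1) N0.N1=(alive,v0) N0.N2=(alive,v0)
Op 11: gossip N0<->N1 -> N0.N0=(suspect,v1) N0.N1=(alive,v0) N0.N2=(alive,v0) | N1.N0=(suspect,v1) N1.N1=(alive,v0) N1.N2=(alive,v0)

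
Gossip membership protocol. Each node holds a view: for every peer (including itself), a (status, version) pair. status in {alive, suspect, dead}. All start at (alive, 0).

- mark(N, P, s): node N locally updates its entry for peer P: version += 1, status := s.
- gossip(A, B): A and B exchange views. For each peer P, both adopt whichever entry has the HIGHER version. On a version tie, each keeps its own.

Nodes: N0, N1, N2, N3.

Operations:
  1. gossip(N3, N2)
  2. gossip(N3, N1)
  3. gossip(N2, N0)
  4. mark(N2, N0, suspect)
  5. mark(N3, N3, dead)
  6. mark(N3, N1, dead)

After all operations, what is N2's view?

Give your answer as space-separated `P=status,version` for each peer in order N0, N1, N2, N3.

Answer: N0=suspect,1 N1=alive,0 N2=alive,0 N3=alive,0

Derivation:
Op 1: gossip N3<->N2 -> N3.N0=(alive,v0) N3.N1=(alive,v0) N3.N2=(alive,v0) N3.N3=(alive,v0) | N2.N0=(alive,v0) N2.N1=(alive,v0) N2.N2=(alive,v0) N2.N3=(alive,v0)
Op 2: gossip N3<->N1 -> N3.N0=(alive,v0) N3.N1=(alive,v0) N3.N2=(alive,v0) N3.N3=(alive,v0) | N1.N0=(alive,v0) N1.N1=(alive,v0) N1.N2=(alive,v0) N1.N3=(alive,v0)
Op 3: gossip N2<->N0 -> N2.N0=(alive,v0) N2.N1=(alive,v0) N2.N2=(alive,v0) N2.N3=(alive,v0) | N0.N0=(alive,v0) N0.N1=(alive,v0) N0.N2=(alive,v0) N0.N3=(alive,v0)
Op 4: N2 marks N0=suspect -> (suspect,v1)
Op 5: N3 marks N3=dead -> (dead,v1)
Op 6: N3 marks N1=dead -> (dead,v1)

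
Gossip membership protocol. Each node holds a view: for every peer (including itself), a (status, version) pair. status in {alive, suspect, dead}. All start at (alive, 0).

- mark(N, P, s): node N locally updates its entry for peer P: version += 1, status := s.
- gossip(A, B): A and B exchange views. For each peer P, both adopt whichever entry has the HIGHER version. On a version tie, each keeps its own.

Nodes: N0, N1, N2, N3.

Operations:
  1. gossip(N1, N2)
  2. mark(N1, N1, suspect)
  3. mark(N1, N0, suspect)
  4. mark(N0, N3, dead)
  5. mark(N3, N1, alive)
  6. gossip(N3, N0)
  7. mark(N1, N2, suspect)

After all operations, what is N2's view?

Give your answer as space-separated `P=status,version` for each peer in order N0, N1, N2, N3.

Op 1: gossip N1<->N2 -> N1.N0=(alive,v0) N1.N1=(alive,v0) N1.N2=(alive,v0) N1.N3=(alive,v0) | N2.N0=(alive,v0) N2.N1=(alive,v0) N2.N2=(alive,v0) N2.N3=(alive,v0)
Op 2: N1 marks N1=suspect -> (suspect,v1)
Op 3: N1 marks N0=suspect -> (suspect,v1)
Op 4: N0 marks N3=dead -> (dead,v1)
Op 5: N3 marks N1=alive -> (alive,v1)
Op 6: gossip N3<->N0 -> N3.N0=(alive,v0) N3.N1=(alive,v1) N3.N2=(alive,v0) N3.N3=(dead,v1) | N0.N0=(alive,v0) N0.N1=(alive,v1) N0.N2=(alive,v0) N0.N3=(dead,v1)
Op 7: N1 marks N2=suspect -> (suspect,v1)

Answer: N0=alive,0 N1=alive,0 N2=alive,0 N3=alive,0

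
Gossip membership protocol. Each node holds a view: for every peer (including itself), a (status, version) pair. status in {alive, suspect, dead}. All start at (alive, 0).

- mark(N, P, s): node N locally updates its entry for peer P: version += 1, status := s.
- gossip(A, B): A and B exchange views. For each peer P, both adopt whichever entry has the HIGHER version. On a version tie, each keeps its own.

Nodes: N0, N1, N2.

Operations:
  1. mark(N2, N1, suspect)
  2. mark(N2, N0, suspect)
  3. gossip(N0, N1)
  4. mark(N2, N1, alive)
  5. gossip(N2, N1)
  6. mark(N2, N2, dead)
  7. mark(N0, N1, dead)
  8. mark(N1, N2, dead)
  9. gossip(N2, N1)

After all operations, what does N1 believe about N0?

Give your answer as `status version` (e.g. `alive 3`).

Answer: suspect 1

Derivation:
Op 1: N2 marks N1=suspect -> (suspect,v1)
Op 2: N2 marks N0=suspect -> (suspect,v1)
Op 3: gossip N0<->N1 -> N0.N0=(alive,v0) N0.N1=(alive,v0) N0.N2=(alive,v0) | N1.N0=(alive,v0) N1.N1=(alive,v0) N1.N2=(alive,v0)
Op 4: N2 marks N1=alive -> (alive,v2)
Op 5: gossip N2<->N1 -> N2.N0=(suspect,v1) N2.N1=(alive,v2) N2.N2=(alive,v0) | N1.N0=(suspect,v1) N1.N1=(alive,v2) N1.N2=(alive,v0)
Op 6: N2 marks N2=dead -> (dead,v1)
Op 7: N0 marks N1=dead -> (dead,v1)
Op 8: N1 marks N2=dead -> (dead,v1)
Op 9: gossip N2<->N1 -> N2.N0=(suspect,v1) N2.N1=(alive,v2) N2.N2=(dead,v1) | N1.N0=(suspect,v1) N1.N1=(alive,v2) N1.N2=(dead,v1)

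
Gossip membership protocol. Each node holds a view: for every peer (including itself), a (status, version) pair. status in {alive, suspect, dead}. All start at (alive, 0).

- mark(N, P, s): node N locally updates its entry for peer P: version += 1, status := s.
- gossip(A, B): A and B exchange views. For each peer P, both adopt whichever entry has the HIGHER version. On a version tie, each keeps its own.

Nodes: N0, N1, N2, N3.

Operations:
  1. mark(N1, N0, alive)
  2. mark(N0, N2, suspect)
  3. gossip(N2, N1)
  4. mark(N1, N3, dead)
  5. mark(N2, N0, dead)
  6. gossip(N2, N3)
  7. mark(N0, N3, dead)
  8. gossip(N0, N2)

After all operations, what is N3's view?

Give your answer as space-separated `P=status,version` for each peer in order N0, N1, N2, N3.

Answer: N0=dead,2 N1=alive,0 N2=alive,0 N3=alive,0

Derivation:
Op 1: N1 marks N0=alive -> (alive,v1)
Op 2: N0 marks N2=suspect -> (suspect,v1)
Op 3: gossip N2<->N1 -> N2.N0=(alive,v1) N2.N1=(alive,v0) N2.N2=(alive,v0) N2.N3=(alive,v0) | N1.N0=(alive,v1) N1.N1=(alive,v0) N1.N2=(alive,v0) N1.N3=(alive,v0)
Op 4: N1 marks N3=dead -> (dead,v1)
Op 5: N2 marks N0=dead -> (dead,v2)
Op 6: gossip N2<->N3 -> N2.N0=(dead,v2) N2.N1=(alive,v0) N2.N2=(alive,v0) N2.N3=(alive,v0) | N3.N0=(dead,v2) N3.N1=(alive,v0) N3.N2=(alive,v0) N3.N3=(alive,v0)
Op 7: N0 marks N3=dead -> (dead,v1)
Op 8: gossip N0<->N2 -> N0.N0=(dead,v2) N0.N1=(alive,v0) N0.N2=(suspect,v1) N0.N3=(dead,v1) | N2.N0=(dead,v2) N2.N1=(alive,v0) N2.N2=(suspect,v1) N2.N3=(dead,v1)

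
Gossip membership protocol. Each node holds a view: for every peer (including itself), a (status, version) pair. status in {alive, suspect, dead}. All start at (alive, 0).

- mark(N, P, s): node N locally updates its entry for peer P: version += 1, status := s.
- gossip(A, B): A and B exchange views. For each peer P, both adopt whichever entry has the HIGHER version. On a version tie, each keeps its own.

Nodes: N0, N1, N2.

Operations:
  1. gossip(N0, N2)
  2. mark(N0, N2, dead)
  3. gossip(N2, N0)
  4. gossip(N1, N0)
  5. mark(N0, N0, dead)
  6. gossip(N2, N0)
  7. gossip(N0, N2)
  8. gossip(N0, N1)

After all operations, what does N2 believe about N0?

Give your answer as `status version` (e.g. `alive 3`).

Answer: dead 1

Derivation:
Op 1: gossip N0<->N2 -> N0.N0=(alive,v0) N0.N1=(alive,v0) N0.N2=(alive,v0) | N2.N0=(alive,v0) N2.N1=(alive,v0) N2.N2=(alive,v0)
Op 2: N0 marks N2=dead -> (dead,v1)
Op 3: gossip N2<->N0 -> N2.N0=(alive,v0) N2.N1=(alive,v0) N2.N2=(dead,v1) | N0.N0=(alive,v0) N0.N1=(alive,v0) N0.N2=(dead,v1)
Op 4: gossip N1<->N0 -> N1.N0=(alive,v0) N1.N1=(alive,v0) N1.N2=(dead,v1) | N0.N0=(alive,v0) N0.N1=(alive,v0) N0.N2=(dead,v1)
Op 5: N0 marks N0=dead -> (dead,v1)
Op 6: gossip N2<->N0 -> N2.N0=(dead,v1) N2.N1=(alive,v0) N2.N2=(dead,v1) | N0.N0=(dead,v1) N0.N1=(alive,v0) N0.N2=(dead,v1)
Op 7: gossip N0<->N2 -> N0.N0=(dead,v1) N0.N1=(alive,v0) N0.N2=(dead,v1) | N2.N0=(dead,v1) N2.N1=(alive,v0) N2.N2=(dead,v1)
Op 8: gossip N0<->N1 -> N0.N0=(dead,v1) N0.N1=(alive,v0) N0.N2=(dead,v1) | N1.N0=(dead,v1) N1.N1=(alive,v0) N1.N2=(dead,v1)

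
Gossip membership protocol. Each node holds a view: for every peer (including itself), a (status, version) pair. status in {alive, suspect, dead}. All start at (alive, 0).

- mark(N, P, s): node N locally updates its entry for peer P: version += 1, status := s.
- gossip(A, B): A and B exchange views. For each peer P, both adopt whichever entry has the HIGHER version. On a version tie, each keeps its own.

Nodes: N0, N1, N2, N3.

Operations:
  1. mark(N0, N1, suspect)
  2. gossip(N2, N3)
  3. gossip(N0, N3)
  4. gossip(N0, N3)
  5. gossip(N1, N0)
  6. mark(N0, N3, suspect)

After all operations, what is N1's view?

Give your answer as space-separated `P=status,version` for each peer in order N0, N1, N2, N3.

Op 1: N0 marks N1=suspect -> (suspect,v1)
Op 2: gossip N2<->N3 -> N2.N0=(alive,v0) N2.N1=(alive,v0) N2.N2=(alive,v0) N2.N3=(alive,v0) | N3.N0=(alive,v0) N3.N1=(alive,v0) N3.N2=(alive,v0) N3.N3=(alive,v0)
Op 3: gossip N0<->N3 -> N0.N0=(alive,v0) N0.N1=(suspect,v1) N0.N2=(alive,v0) N0.N3=(alive,v0) | N3.N0=(alive,v0) N3.N1=(suspect,v1) N3.N2=(alive,v0) N3.N3=(alive,v0)
Op 4: gossip N0<->N3 -> N0.N0=(alive,v0) N0.N1=(suspect,v1) N0.N2=(alive,v0) N0.N3=(alive,v0) | N3.N0=(alive,v0) N3.N1=(suspect,v1) N3.N2=(alive,v0) N3.N3=(alive,v0)
Op 5: gossip N1<->N0 -> N1.N0=(alive,v0) N1.N1=(suspect,v1) N1.N2=(alive,v0) N1.N3=(alive,v0) | N0.N0=(alive,v0) N0.N1=(suspect,v1) N0.N2=(alive,v0) N0.N3=(alive,v0)
Op 6: N0 marks N3=suspect -> (suspect,v1)

Answer: N0=alive,0 N1=suspect,1 N2=alive,0 N3=alive,0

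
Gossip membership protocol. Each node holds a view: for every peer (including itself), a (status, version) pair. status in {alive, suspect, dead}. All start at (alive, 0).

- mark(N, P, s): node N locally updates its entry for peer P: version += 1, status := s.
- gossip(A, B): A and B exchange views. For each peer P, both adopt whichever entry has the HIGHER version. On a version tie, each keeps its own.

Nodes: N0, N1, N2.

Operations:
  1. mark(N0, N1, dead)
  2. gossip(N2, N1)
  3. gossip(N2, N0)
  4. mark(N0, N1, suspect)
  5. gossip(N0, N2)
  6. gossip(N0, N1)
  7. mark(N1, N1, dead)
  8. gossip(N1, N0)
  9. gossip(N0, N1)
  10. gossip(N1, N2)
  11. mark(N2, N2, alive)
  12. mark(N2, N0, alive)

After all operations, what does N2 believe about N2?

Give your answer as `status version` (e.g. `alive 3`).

Answer: alive 1

Derivation:
Op 1: N0 marks N1=dead -> (dead,v1)
Op 2: gossip N2<->N1 -> N2.N0=(alive,v0) N2.N1=(alive,v0) N2.N2=(alive,v0) | N1.N0=(alive,v0) N1.N1=(alive,v0) N1.N2=(alive,v0)
Op 3: gossip N2<->N0 -> N2.N0=(alive,v0) N2.N1=(dead,v1) N2.N2=(alive,v0) | N0.N0=(alive,v0) N0.N1=(dead,v1) N0.N2=(alive,v0)
Op 4: N0 marks N1=suspect -> (suspect,v2)
Op 5: gossip N0<->N2 -> N0.N0=(alive,v0) N0.N1=(suspect,v2) N0.N2=(alive,v0) | N2.N0=(alive,v0) N2.N1=(suspect,v2) N2.N2=(alive,v0)
Op 6: gossip N0<->N1 -> N0.N0=(alive,v0) N0.N1=(suspect,v2) N0.N2=(alive,v0) | N1.N0=(alive,v0) N1.N1=(suspect,v2) N1.N2=(alive,v0)
Op 7: N1 marks N1=dead -> (dead,v3)
Op 8: gossip N1<->N0 -> N1.N0=(alive,v0) N1.N1=(dead,v3) N1.N2=(alive,v0) | N0.N0=(alive,v0) N0.N1=(dead,v3) N0.N2=(alive,v0)
Op 9: gossip N0<->N1 -> N0.N0=(alive,v0) N0.N1=(dead,v3) N0.N2=(alive,v0) | N1.N0=(alive,v0) N1.N1=(dead,v3) N1.N2=(alive,v0)
Op 10: gossip N1<->N2 -> N1.N0=(alive,v0) N1.N1=(dead,v3) N1.N2=(alive,v0) | N2.N0=(alive,v0) N2.N1=(dead,v3) N2.N2=(alive,v0)
Op 11: N2 marks N2=alive -> (alive,v1)
Op 12: N2 marks N0=alive -> (alive,v1)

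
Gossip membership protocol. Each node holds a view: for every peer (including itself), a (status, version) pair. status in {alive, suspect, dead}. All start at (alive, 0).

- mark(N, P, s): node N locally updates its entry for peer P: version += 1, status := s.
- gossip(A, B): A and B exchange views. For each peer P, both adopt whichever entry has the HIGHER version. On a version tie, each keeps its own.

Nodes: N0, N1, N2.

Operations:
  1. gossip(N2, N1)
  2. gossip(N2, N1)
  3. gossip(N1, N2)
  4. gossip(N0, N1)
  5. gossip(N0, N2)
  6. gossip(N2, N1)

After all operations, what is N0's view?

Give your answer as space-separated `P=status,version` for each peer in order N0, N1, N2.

Answer: N0=alive,0 N1=alive,0 N2=alive,0

Derivation:
Op 1: gossip N2<->N1 -> N2.N0=(alive,v0) N2.N1=(alive,v0) N2.N2=(alive,v0) | N1.N0=(alive,v0) N1.N1=(alive,v0) N1.N2=(alive,v0)
Op 2: gossip N2<->N1 -> N2.N0=(alive,v0) N2.N1=(alive,v0) N2.N2=(alive,v0) | N1.N0=(alive,v0) N1.N1=(alive,v0) N1.N2=(alive,v0)
Op 3: gossip N1<->N2 -> N1.N0=(alive,v0) N1.N1=(alive,v0) N1.N2=(alive,v0) | N2.N0=(alive,v0) N2.N1=(alive,v0) N2.N2=(alive,v0)
Op 4: gossip N0<->N1 -> N0.N0=(alive,v0) N0.N1=(alive,v0) N0.N2=(alive,v0) | N1.N0=(alive,v0) N1.N1=(alive,v0) N1.N2=(alive,v0)
Op 5: gossip N0<->N2 -> N0.N0=(alive,v0) N0.N1=(alive,v0) N0.N2=(alive,v0) | N2.N0=(alive,v0) N2.N1=(alive,v0) N2.N2=(alive,v0)
Op 6: gossip N2<->N1 -> N2.N0=(alive,v0) N2.N1=(alive,v0) N2.N2=(alive,v0) | N1.N0=(alive,v0) N1.N1=(alive,v0) N1.N2=(alive,v0)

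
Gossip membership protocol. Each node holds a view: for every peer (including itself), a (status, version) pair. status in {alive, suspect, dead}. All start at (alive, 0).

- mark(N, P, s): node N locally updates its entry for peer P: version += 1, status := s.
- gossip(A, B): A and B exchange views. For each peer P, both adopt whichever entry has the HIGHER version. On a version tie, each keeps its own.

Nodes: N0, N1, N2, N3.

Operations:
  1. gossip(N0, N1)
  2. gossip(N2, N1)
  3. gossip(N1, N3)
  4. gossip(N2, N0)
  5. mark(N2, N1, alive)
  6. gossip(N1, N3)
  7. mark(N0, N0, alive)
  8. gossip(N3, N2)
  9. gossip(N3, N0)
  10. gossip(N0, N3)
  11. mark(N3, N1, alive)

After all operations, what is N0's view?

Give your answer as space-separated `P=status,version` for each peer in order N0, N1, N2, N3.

Answer: N0=alive,1 N1=alive,1 N2=alive,0 N3=alive,0

Derivation:
Op 1: gossip N0<->N1 -> N0.N0=(alive,v0) N0.N1=(alive,v0) N0.N2=(alive,v0) N0.N3=(alive,v0) | N1.N0=(alive,v0) N1.N1=(alive,v0) N1.N2=(alive,v0) N1.N3=(alive,v0)
Op 2: gossip N2<->N1 -> N2.N0=(alive,v0) N2.N1=(alive,v0) N2.N2=(alive,v0) N2.N3=(alive,v0) | N1.N0=(alive,v0) N1.N1=(alive,v0) N1.N2=(alive,v0) N1.N3=(alive,v0)
Op 3: gossip N1<->N3 -> N1.N0=(alive,v0) N1.N1=(alive,v0) N1.N2=(alive,v0) N1.N3=(alive,v0) | N3.N0=(alive,v0) N3.N1=(alive,v0) N3.N2=(alive,v0) N3.N3=(alive,v0)
Op 4: gossip N2<->N0 -> N2.N0=(alive,v0) N2.N1=(alive,v0) N2.N2=(alive,v0) N2.N3=(alive,v0) | N0.N0=(alive,v0) N0.N1=(alive,v0) N0.N2=(alive,v0) N0.N3=(alive,v0)
Op 5: N2 marks N1=alive -> (alive,v1)
Op 6: gossip N1<->N3 -> N1.N0=(alive,v0) N1.N1=(alive,v0) N1.N2=(alive,v0) N1.N3=(alive,v0) | N3.N0=(alive,v0) N3.N1=(alive,v0) N3.N2=(alive,v0) N3.N3=(alive,v0)
Op 7: N0 marks N0=alive -> (alive,v1)
Op 8: gossip N3<->N2 -> N3.N0=(alive,v0) N3.N1=(alive,v1) N3.N2=(alive,v0) N3.N3=(alive,v0) | N2.N0=(alive,v0) N2.N1=(alive,v1) N2.N2=(alive,v0) N2.N3=(alive,v0)
Op 9: gossip N3<->N0 -> N3.N0=(alive,v1) N3.N1=(alive,v1) N3.N2=(alive,v0) N3.N3=(alive,v0) | N0.N0=(alive,v1) N0.N1=(alive,v1) N0.N2=(alive,v0) N0.N3=(alive,v0)
Op 10: gossip N0<->N3 -> N0.N0=(alive,v1) N0.N1=(alive,v1) N0.N2=(alive,v0) N0.N3=(alive,v0) | N3.N0=(alive,v1) N3.N1=(alive,v1) N3.N2=(alive,v0) N3.N3=(alive,v0)
Op 11: N3 marks N1=alive -> (alive,v2)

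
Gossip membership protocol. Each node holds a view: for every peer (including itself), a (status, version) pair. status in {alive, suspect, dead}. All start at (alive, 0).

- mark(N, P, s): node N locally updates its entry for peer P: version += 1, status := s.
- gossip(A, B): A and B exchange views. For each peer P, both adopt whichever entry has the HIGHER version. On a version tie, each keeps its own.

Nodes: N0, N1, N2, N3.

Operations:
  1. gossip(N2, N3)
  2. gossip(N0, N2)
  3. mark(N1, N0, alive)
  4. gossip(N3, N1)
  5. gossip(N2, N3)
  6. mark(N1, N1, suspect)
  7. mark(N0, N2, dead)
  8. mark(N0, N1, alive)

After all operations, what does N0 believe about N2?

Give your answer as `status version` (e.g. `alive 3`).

Op 1: gossip N2<->N3 -> N2.N0=(alive,v0) N2.N1=(alive,v0) N2.N2=(alive,v0) N2.N3=(alive,v0) | N3.N0=(alive,v0) N3.N1=(alive,v0) N3.N2=(alive,v0) N3.N3=(alive,v0)
Op 2: gossip N0<->N2 -> N0.N0=(alive,v0) N0.N1=(alive,v0) N0.N2=(alive,v0) N0.N3=(alive,v0) | N2.N0=(alive,v0) N2.N1=(alive,v0) N2.N2=(alive,v0) N2.N3=(alive,v0)
Op 3: N1 marks N0=alive -> (alive,v1)
Op 4: gossip N3<->N1 -> N3.N0=(alive,v1) N3.N1=(alive,v0) N3.N2=(alive,v0) N3.N3=(alive,v0) | N1.N0=(alive,v1) N1.N1=(alive,v0) N1.N2=(alive,v0) N1.N3=(alive,v0)
Op 5: gossip N2<->N3 -> N2.N0=(alive,v1) N2.N1=(alive,v0) N2.N2=(alive,v0) N2.N3=(alive,v0) | N3.N0=(alive,v1) N3.N1=(alive,v0) N3.N2=(alive,v0) N3.N3=(alive,v0)
Op 6: N1 marks N1=suspect -> (suspect,v1)
Op 7: N0 marks N2=dead -> (dead,v1)
Op 8: N0 marks N1=alive -> (alive,v1)

Answer: dead 1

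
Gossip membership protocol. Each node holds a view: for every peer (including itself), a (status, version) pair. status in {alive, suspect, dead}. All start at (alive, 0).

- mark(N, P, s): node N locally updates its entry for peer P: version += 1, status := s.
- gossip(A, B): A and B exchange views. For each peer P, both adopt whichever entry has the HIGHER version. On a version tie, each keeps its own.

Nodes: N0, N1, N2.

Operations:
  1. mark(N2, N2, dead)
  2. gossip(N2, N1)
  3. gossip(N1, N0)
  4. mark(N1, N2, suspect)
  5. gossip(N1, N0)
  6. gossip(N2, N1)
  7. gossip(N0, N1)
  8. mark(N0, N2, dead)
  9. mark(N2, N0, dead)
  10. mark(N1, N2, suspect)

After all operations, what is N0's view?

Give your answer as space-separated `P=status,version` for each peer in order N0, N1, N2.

Op 1: N2 marks N2=dead -> (dead,v1)
Op 2: gossip N2<->N1 -> N2.N0=(alive,v0) N2.N1=(alive,v0) N2.N2=(dead,v1) | N1.N0=(alive,v0) N1.N1=(alive,v0) N1.N2=(dead,v1)
Op 3: gossip N1<->N0 -> N1.N0=(alive,v0) N1.N1=(alive,v0) N1.N2=(dead,v1) | N0.N0=(alive,v0) N0.N1=(alive,v0) N0.N2=(dead,v1)
Op 4: N1 marks N2=suspect -> (suspect,v2)
Op 5: gossip N1<->N0 -> N1.N0=(alive,v0) N1.N1=(alive,v0) N1.N2=(suspect,v2) | N0.N0=(alive,v0) N0.N1=(alive,v0) N0.N2=(suspect,v2)
Op 6: gossip N2<->N1 -> N2.N0=(alive,v0) N2.N1=(alive,v0) N2.N2=(suspect,v2) | N1.N0=(alive,v0) N1.N1=(alive,v0) N1.N2=(suspect,v2)
Op 7: gossip N0<->N1 -> N0.N0=(alive,v0) N0.N1=(alive,v0) N0.N2=(suspect,v2) | N1.N0=(alive,v0) N1.N1=(alive,v0) N1.N2=(suspect,v2)
Op 8: N0 marks N2=dead -> (dead,v3)
Op 9: N2 marks N0=dead -> (dead,v1)
Op 10: N1 marks N2=suspect -> (suspect,v3)

Answer: N0=alive,0 N1=alive,0 N2=dead,3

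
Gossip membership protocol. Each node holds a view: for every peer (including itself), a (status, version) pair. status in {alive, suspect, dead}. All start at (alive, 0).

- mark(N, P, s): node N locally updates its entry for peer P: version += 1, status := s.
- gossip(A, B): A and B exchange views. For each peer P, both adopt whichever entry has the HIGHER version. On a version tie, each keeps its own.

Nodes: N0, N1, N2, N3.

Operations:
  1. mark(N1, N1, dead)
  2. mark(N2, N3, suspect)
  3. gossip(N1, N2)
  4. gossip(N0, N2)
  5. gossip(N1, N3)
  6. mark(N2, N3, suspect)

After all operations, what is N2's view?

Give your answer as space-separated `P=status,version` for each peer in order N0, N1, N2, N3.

Op 1: N1 marks N1=dead -> (dead,v1)
Op 2: N2 marks N3=suspect -> (suspect,v1)
Op 3: gossip N1<->N2 -> N1.N0=(alive,v0) N1.N1=(dead,v1) N1.N2=(alive,v0) N1.N3=(suspect,v1) | N2.N0=(alive,v0) N2.N1=(dead,v1) N2.N2=(alive,v0) N2.N3=(suspect,v1)
Op 4: gossip N0<->N2 -> N0.N0=(alive,v0) N0.N1=(dead,v1) N0.N2=(alive,v0) N0.N3=(suspect,v1) | N2.N0=(alive,v0) N2.N1=(dead,v1) N2.N2=(alive,v0) N2.N3=(suspect,v1)
Op 5: gossip N1<->N3 -> N1.N0=(alive,v0) N1.N1=(dead,v1) N1.N2=(alive,v0) N1.N3=(suspect,v1) | N3.N0=(alive,v0) N3.N1=(dead,v1) N3.N2=(alive,v0) N3.N3=(suspect,v1)
Op 6: N2 marks N3=suspect -> (suspect,v2)

Answer: N0=alive,0 N1=dead,1 N2=alive,0 N3=suspect,2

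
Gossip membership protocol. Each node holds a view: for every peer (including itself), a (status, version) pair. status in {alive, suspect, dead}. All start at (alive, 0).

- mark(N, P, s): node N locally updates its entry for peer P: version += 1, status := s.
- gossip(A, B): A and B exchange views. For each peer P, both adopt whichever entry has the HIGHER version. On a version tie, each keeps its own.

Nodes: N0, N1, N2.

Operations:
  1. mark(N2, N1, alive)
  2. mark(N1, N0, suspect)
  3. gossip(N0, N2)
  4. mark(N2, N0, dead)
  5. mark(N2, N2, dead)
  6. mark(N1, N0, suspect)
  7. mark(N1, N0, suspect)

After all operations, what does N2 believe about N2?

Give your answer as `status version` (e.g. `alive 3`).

Op 1: N2 marks N1=alive -> (alive,v1)
Op 2: N1 marks N0=suspect -> (suspect,v1)
Op 3: gossip N0<->N2 -> N0.N0=(alive,v0) N0.N1=(alive,v1) N0.N2=(alive,v0) | N2.N0=(alive,v0) N2.N1=(alive,v1) N2.N2=(alive,v0)
Op 4: N2 marks N0=dead -> (dead,v1)
Op 5: N2 marks N2=dead -> (dead,v1)
Op 6: N1 marks N0=suspect -> (suspect,v2)
Op 7: N1 marks N0=suspect -> (suspect,v3)

Answer: dead 1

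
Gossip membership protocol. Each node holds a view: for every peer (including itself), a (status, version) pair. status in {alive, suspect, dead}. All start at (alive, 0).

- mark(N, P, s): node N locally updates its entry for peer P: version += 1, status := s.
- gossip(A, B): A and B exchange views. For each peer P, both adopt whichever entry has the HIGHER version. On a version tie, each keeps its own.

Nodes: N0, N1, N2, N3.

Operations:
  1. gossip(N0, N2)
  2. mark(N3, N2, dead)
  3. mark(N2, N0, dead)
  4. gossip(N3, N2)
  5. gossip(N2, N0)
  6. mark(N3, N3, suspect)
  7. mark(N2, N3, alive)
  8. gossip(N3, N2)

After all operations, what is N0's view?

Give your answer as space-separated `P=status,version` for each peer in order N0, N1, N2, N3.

Answer: N0=dead,1 N1=alive,0 N2=dead,1 N3=alive,0

Derivation:
Op 1: gossip N0<->N2 -> N0.N0=(alive,v0) N0.N1=(alive,v0) N0.N2=(alive,v0) N0.N3=(alive,v0) | N2.N0=(alive,v0) N2.N1=(alive,v0) N2.N2=(alive,v0) N2.N3=(alive,v0)
Op 2: N3 marks N2=dead -> (dead,v1)
Op 3: N2 marks N0=dead -> (dead,v1)
Op 4: gossip N3<->N2 -> N3.N0=(dead,v1) N3.N1=(alive,v0) N3.N2=(dead,v1) N3.N3=(alive,v0) | N2.N0=(dead,v1) N2.N1=(alive,v0) N2.N2=(dead,v1) N2.N3=(alive,v0)
Op 5: gossip N2<->N0 -> N2.N0=(dead,v1) N2.N1=(alive,v0) N2.N2=(dead,v1) N2.N3=(alive,v0) | N0.N0=(dead,v1) N0.N1=(alive,v0) N0.N2=(dead,v1) N0.N3=(alive,v0)
Op 6: N3 marks N3=suspect -> (suspect,v1)
Op 7: N2 marks N3=alive -> (alive,v1)
Op 8: gossip N3<->N2 -> N3.N0=(dead,v1) N3.N1=(alive,v0) N3.N2=(dead,v1) N3.N3=(suspect,v1) | N2.N0=(dead,v1) N2.N1=(alive,v0) N2.N2=(dead,v1) N2.N3=(alive,v1)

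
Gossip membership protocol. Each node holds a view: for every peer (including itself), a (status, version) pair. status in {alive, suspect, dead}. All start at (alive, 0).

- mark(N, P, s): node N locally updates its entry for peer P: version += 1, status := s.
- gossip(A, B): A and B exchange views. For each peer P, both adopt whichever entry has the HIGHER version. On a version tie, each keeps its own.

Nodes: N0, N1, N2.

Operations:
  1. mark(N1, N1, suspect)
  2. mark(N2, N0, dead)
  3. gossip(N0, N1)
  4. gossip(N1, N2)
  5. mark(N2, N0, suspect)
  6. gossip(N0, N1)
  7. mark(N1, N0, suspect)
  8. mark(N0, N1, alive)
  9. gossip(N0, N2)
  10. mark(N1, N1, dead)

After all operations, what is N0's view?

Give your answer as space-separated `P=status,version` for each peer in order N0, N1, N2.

Answer: N0=suspect,2 N1=alive,2 N2=alive,0

Derivation:
Op 1: N1 marks N1=suspect -> (suspect,v1)
Op 2: N2 marks N0=dead -> (dead,v1)
Op 3: gossip N0<->N1 -> N0.N0=(alive,v0) N0.N1=(suspect,v1) N0.N2=(alive,v0) | N1.N0=(alive,v0) N1.N1=(suspect,v1) N1.N2=(alive,v0)
Op 4: gossip N1<->N2 -> N1.N0=(dead,v1) N1.N1=(suspect,v1) N1.N2=(alive,v0) | N2.N0=(dead,v1) N2.N1=(suspect,v1) N2.N2=(alive,v0)
Op 5: N2 marks N0=suspect -> (suspect,v2)
Op 6: gossip N0<->N1 -> N0.N0=(dead,v1) N0.N1=(suspect,v1) N0.N2=(alive,v0) | N1.N0=(dead,v1) N1.N1=(suspect,v1) N1.N2=(alive,v0)
Op 7: N1 marks N0=suspect -> (suspect,v2)
Op 8: N0 marks N1=alive -> (alive,v2)
Op 9: gossip N0<->N2 -> N0.N0=(suspect,v2) N0.N1=(alive,v2) N0.N2=(alive,v0) | N2.N0=(suspect,v2) N2.N1=(alive,v2) N2.N2=(alive,v0)
Op 10: N1 marks N1=dead -> (dead,v2)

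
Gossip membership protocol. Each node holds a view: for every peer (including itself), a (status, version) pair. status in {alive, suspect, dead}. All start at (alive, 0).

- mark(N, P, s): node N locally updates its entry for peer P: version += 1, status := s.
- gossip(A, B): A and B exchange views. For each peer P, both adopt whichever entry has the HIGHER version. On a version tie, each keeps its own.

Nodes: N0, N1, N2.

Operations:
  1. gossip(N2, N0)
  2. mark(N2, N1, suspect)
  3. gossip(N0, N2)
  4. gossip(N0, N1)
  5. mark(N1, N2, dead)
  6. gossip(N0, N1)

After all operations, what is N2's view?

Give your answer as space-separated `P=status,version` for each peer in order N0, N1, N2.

Answer: N0=alive,0 N1=suspect,1 N2=alive,0

Derivation:
Op 1: gossip N2<->N0 -> N2.N0=(alive,v0) N2.N1=(alive,v0) N2.N2=(alive,v0) | N0.N0=(alive,v0) N0.N1=(alive,v0) N0.N2=(alive,v0)
Op 2: N2 marks N1=suspect -> (suspect,v1)
Op 3: gossip N0<->N2 -> N0.N0=(alive,v0) N0.N1=(suspect,v1) N0.N2=(alive,v0) | N2.N0=(alive,v0) N2.N1=(suspect,v1) N2.N2=(alive,v0)
Op 4: gossip N0<->N1 -> N0.N0=(alive,v0) N0.N1=(suspect,v1) N0.N2=(alive,v0) | N1.N0=(alive,v0) N1.N1=(suspect,v1) N1.N2=(alive,v0)
Op 5: N1 marks N2=dead -> (dead,v1)
Op 6: gossip N0<->N1 -> N0.N0=(alive,v0) N0.N1=(suspect,v1) N0.N2=(dead,v1) | N1.N0=(alive,v0) N1.N1=(suspect,v1) N1.N2=(dead,v1)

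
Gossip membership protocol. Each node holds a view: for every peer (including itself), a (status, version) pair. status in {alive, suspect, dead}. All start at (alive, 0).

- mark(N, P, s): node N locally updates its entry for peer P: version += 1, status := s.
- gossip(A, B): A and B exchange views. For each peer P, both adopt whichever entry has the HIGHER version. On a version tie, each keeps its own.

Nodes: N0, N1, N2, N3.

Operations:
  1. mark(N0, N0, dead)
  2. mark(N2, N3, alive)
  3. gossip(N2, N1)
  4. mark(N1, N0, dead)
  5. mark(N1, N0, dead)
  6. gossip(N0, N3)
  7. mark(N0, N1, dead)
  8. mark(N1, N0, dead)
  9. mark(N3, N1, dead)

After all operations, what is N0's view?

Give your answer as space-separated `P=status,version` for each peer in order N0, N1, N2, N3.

Answer: N0=dead,1 N1=dead,1 N2=alive,0 N3=alive,0

Derivation:
Op 1: N0 marks N0=dead -> (dead,v1)
Op 2: N2 marks N3=alive -> (alive,v1)
Op 3: gossip N2<->N1 -> N2.N0=(alive,v0) N2.N1=(alive,v0) N2.N2=(alive,v0) N2.N3=(alive,v1) | N1.N0=(alive,v0) N1.N1=(alive,v0) N1.N2=(alive,v0) N1.N3=(alive,v1)
Op 4: N1 marks N0=dead -> (dead,v1)
Op 5: N1 marks N0=dead -> (dead,v2)
Op 6: gossip N0<->N3 -> N0.N0=(dead,v1) N0.N1=(alive,v0) N0.N2=(alive,v0) N0.N3=(alive,v0) | N3.N0=(dead,v1) N3.N1=(alive,v0) N3.N2=(alive,v0) N3.N3=(alive,v0)
Op 7: N0 marks N1=dead -> (dead,v1)
Op 8: N1 marks N0=dead -> (dead,v3)
Op 9: N3 marks N1=dead -> (dead,v1)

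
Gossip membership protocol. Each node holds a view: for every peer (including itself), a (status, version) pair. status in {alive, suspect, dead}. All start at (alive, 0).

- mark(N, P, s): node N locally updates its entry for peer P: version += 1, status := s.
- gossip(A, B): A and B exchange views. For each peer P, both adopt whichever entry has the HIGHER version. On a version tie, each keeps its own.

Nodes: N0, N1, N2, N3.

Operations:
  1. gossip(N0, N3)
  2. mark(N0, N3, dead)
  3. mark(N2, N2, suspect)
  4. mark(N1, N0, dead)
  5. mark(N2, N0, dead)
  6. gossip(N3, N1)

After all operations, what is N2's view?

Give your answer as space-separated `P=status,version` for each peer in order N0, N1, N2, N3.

Answer: N0=dead,1 N1=alive,0 N2=suspect,1 N3=alive,0

Derivation:
Op 1: gossip N0<->N3 -> N0.N0=(alive,v0) N0.N1=(alive,v0) N0.N2=(alive,v0) N0.N3=(alive,v0) | N3.N0=(alive,v0) N3.N1=(alive,v0) N3.N2=(alive,v0) N3.N3=(alive,v0)
Op 2: N0 marks N3=dead -> (dead,v1)
Op 3: N2 marks N2=suspect -> (suspect,v1)
Op 4: N1 marks N0=dead -> (dead,v1)
Op 5: N2 marks N0=dead -> (dead,v1)
Op 6: gossip N3<->N1 -> N3.N0=(dead,v1) N3.N1=(alive,v0) N3.N2=(alive,v0) N3.N3=(alive,v0) | N1.N0=(dead,v1) N1.N1=(alive,v0) N1.N2=(alive,v0) N1.N3=(alive,v0)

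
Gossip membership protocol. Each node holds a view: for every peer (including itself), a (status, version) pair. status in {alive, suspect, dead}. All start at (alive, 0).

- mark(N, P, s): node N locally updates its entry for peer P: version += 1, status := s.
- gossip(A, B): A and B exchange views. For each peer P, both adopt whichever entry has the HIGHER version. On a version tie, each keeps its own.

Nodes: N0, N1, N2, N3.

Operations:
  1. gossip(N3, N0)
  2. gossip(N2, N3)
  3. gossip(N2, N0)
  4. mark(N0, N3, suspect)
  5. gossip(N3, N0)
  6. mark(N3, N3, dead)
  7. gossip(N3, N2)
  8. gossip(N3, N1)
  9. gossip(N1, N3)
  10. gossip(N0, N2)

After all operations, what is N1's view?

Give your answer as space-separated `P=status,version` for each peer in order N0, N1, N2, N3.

Answer: N0=alive,0 N1=alive,0 N2=alive,0 N3=dead,2

Derivation:
Op 1: gossip N3<->N0 -> N3.N0=(alive,v0) N3.N1=(alive,v0) N3.N2=(alive,v0) N3.N3=(alive,v0) | N0.N0=(alive,v0) N0.N1=(alive,v0) N0.N2=(alive,v0) N0.N3=(alive,v0)
Op 2: gossip N2<->N3 -> N2.N0=(alive,v0) N2.N1=(alive,v0) N2.N2=(alive,v0) N2.N3=(alive,v0) | N3.N0=(alive,v0) N3.N1=(alive,v0) N3.N2=(alive,v0) N3.N3=(alive,v0)
Op 3: gossip N2<->N0 -> N2.N0=(alive,v0) N2.N1=(alive,v0) N2.N2=(alive,v0) N2.N3=(alive,v0) | N0.N0=(alive,v0) N0.N1=(alive,v0) N0.N2=(alive,v0) N0.N3=(alive,v0)
Op 4: N0 marks N3=suspect -> (suspect,v1)
Op 5: gossip N3<->N0 -> N3.N0=(alive,v0) N3.N1=(alive,v0) N3.N2=(alive,v0) N3.N3=(suspect,v1) | N0.N0=(alive,v0) N0.N1=(alive,v0) N0.N2=(alive,v0) N0.N3=(suspect,v1)
Op 6: N3 marks N3=dead -> (dead,v2)
Op 7: gossip N3<->N2 -> N3.N0=(alive,v0) N3.N1=(alive,v0) N3.N2=(alive,v0) N3.N3=(dead,v2) | N2.N0=(alive,v0) N2.N1=(alive,v0) N2.N2=(alive,v0) N2.N3=(dead,v2)
Op 8: gossip N3<->N1 -> N3.N0=(alive,v0) N3.N1=(alive,v0) N3.N2=(alive,v0) N3.N3=(dead,v2) | N1.N0=(alive,v0) N1.N1=(alive,v0) N1.N2=(alive,v0) N1.N3=(dead,v2)
Op 9: gossip N1<->N3 -> N1.N0=(alive,v0) N1.N1=(alive,v0) N1.N2=(alive,v0) N1.N3=(dead,v2) | N3.N0=(alive,v0) N3.N1=(alive,v0) N3.N2=(alive,v0) N3.N3=(dead,v2)
Op 10: gossip N0<->N2 -> N0.N0=(alive,v0) N0.N1=(alive,v0) N0.N2=(alive,v0) N0.N3=(dead,v2) | N2.N0=(alive,v0) N2.N1=(alive,v0) N2.N2=(alive,v0) N2.N3=(dead,v2)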